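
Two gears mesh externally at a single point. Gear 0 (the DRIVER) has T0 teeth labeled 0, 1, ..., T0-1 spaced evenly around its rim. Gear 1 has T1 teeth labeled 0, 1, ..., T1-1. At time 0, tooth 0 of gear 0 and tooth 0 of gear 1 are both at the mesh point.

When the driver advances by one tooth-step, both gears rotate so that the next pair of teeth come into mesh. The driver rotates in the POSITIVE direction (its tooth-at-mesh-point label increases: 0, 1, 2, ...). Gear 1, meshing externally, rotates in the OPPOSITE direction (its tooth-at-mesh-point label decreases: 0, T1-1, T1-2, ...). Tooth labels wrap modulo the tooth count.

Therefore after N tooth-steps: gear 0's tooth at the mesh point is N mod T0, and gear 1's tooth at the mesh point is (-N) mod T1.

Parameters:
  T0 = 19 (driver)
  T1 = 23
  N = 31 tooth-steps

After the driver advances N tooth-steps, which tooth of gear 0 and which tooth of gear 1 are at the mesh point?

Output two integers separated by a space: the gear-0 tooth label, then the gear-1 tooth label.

Answer: 12 15

Derivation:
Gear 0 (driver, T0=19): tooth at mesh = N mod T0
  31 = 1 * 19 + 12, so 31 mod 19 = 12
  gear 0 tooth = 12
Gear 1 (driven, T1=23): tooth at mesh = (-N) mod T1
  31 = 1 * 23 + 8, so 31 mod 23 = 8
  (-31) mod 23 = (-8) mod 23 = 23 - 8 = 15
Mesh after 31 steps: gear-0 tooth 12 meets gear-1 tooth 15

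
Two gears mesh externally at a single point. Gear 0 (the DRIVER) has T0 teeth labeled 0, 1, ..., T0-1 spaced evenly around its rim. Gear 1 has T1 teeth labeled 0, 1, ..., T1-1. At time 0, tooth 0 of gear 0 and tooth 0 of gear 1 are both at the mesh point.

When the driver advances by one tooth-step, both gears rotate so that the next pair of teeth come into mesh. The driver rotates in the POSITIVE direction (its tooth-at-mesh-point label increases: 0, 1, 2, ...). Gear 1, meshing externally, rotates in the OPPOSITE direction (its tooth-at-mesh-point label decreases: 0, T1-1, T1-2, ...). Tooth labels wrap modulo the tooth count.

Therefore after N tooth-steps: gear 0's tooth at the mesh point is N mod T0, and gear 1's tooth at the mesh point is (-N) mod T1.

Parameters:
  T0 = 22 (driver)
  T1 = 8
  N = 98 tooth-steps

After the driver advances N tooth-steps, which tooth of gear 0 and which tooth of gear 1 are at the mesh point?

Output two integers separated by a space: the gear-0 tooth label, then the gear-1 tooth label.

Answer: 10 6

Derivation:
Gear 0 (driver, T0=22): tooth at mesh = N mod T0
  98 = 4 * 22 + 10, so 98 mod 22 = 10
  gear 0 tooth = 10
Gear 1 (driven, T1=8): tooth at mesh = (-N) mod T1
  98 = 12 * 8 + 2, so 98 mod 8 = 2
  (-98) mod 8 = (-2) mod 8 = 8 - 2 = 6
Mesh after 98 steps: gear-0 tooth 10 meets gear-1 tooth 6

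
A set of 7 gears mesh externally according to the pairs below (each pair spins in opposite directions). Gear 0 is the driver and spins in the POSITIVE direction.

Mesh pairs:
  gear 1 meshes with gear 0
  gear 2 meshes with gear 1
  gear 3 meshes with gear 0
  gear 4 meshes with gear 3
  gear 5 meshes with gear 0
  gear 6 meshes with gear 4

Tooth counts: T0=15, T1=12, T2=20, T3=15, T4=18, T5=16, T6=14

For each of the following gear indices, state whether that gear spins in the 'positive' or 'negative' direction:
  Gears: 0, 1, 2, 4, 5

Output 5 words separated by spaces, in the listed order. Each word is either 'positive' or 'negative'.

Answer: positive negative positive positive negative

Derivation:
Gear 0 (driver): positive (depth 0)
  gear 1: meshes with gear 0 -> depth 1 -> negative (opposite of gear 0)
  gear 2: meshes with gear 1 -> depth 2 -> positive (opposite of gear 1)
  gear 3: meshes with gear 0 -> depth 1 -> negative (opposite of gear 0)
  gear 4: meshes with gear 3 -> depth 2 -> positive (opposite of gear 3)
  gear 5: meshes with gear 0 -> depth 1 -> negative (opposite of gear 0)
  gear 6: meshes with gear 4 -> depth 3 -> negative (opposite of gear 4)
Queried indices 0, 1, 2, 4, 5 -> positive, negative, positive, positive, negative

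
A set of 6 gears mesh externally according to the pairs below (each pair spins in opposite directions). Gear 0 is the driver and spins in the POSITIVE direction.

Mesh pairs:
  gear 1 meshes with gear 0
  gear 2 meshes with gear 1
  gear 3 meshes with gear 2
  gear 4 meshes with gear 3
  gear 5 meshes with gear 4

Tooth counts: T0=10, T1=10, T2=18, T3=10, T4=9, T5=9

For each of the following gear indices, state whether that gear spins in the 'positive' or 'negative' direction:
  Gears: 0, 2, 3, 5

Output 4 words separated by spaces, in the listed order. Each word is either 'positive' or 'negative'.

Gear 0 (driver): positive (depth 0)
  gear 1: meshes with gear 0 -> depth 1 -> negative (opposite of gear 0)
  gear 2: meshes with gear 1 -> depth 2 -> positive (opposite of gear 1)
  gear 3: meshes with gear 2 -> depth 3 -> negative (opposite of gear 2)
  gear 4: meshes with gear 3 -> depth 4 -> positive (opposite of gear 3)
  gear 5: meshes with gear 4 -> depth 5 -> negative (opposite of gear 4)
Queried indices 0, 2, 3, 5 -> positive, positive, negative, negative

Answer: positive positive negative negative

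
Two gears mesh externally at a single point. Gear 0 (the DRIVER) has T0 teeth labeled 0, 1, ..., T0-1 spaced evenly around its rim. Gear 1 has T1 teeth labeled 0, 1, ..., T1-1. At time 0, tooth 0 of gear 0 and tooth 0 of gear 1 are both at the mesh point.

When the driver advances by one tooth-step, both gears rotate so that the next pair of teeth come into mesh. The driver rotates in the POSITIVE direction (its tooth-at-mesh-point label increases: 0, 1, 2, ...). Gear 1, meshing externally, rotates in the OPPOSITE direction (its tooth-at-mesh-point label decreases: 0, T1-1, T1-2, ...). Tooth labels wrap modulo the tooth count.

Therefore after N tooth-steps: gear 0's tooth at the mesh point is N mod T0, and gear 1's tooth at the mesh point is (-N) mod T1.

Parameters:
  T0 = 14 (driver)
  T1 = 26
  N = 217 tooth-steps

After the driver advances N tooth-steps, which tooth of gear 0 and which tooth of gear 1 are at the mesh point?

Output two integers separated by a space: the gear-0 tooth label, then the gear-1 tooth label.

Answer: 7 17

Derivation:
Gear 0 (driver, T0=14): tooth at mesh = N mod T0
  217 = 15 * 14 + 7, so 217 mod 14 = 7
  gear 0 tooth = 7
Gear 1 (driven, T1=26): tooth at mesh = (-N) mod T1
  217 = 8 * 26 + 9, so 217 mod 26 = 9
  (-217) mod 26 = (-9) mod 26 = 26 - 9 = 17
Mesh after 217 steps: gear-0 tooth 7 meets gear-1 tooth 17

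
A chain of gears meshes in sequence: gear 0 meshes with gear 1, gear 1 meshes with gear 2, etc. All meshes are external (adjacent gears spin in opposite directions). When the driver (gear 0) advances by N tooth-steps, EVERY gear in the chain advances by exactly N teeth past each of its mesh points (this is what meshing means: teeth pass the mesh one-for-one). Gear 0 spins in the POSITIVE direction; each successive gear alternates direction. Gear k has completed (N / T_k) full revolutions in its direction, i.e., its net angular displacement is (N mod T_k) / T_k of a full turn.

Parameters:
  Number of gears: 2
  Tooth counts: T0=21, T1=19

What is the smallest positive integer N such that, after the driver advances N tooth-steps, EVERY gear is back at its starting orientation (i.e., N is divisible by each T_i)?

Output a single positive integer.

Answer: 399

Derivation:
Gear k returns to start when N is a multiple of T_k.
All gears at start simultaneously when N is a common multiple of [21, 19]; the smallest such N is lcm(21, 19).
Start: lcm = T0 = 21
Fold in T1=19: gcd(21, 19) = 1; lcm(21, 19) = 21 * 19 / 1 = 399 / 1 = 399
Full cycle length = 399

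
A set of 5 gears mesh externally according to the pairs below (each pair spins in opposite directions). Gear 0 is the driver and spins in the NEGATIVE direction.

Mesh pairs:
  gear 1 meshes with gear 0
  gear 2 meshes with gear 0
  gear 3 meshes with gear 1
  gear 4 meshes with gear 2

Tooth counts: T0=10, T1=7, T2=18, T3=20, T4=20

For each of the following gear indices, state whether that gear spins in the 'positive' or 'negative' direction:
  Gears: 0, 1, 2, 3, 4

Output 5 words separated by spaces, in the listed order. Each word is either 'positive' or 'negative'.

Answer: negative positive positive negative negative

Derivation:
Gear 0 (driver): negative (depth 0)
  gear 1: meshes with gear 0 -> depth 1 -> positive (opposite of gear 0)
  gear 2: meshes with gear 0 -> depth 1 -> positive (opposite of gear 0)
  gear 3: meshes with gear 1 -> depth 2 -> negative (opposite of gear 1)
  gear 4: meshes with gear 2 -> depth 2 -> negative (opposite of gear 2)
Queried indices 0, 1, 2, 3, 4 -> negative, positive, positive, negative, negative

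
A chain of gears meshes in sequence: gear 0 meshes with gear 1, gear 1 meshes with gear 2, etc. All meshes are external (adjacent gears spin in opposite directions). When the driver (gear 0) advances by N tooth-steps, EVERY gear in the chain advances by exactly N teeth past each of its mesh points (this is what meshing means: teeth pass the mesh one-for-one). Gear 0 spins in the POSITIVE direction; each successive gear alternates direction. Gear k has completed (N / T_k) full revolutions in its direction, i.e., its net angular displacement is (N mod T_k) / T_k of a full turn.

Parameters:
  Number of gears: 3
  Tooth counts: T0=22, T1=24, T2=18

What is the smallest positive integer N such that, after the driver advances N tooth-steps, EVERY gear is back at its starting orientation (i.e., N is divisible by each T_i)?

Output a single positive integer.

Answer: 792

Derivation:
Gear k returns to start when N is a multiple of T_k.
All gears at start simultaneously when N is a common multiple of [22, 24, 18]; the smallest such N is lcm(22, 24, 18).
Start: lcm = T0 = 22
Fold in T1=24: gcd(22, 24) = 2; lcm(22, 24) = 22 * 24 / 2 = 528 / 2 = 264
Fold in T2=18: gcd(264, 18) = 6; lcm(264, 18) = 264 * 18 / 6 = 4752 / 6 = 792
Full cycle length = 792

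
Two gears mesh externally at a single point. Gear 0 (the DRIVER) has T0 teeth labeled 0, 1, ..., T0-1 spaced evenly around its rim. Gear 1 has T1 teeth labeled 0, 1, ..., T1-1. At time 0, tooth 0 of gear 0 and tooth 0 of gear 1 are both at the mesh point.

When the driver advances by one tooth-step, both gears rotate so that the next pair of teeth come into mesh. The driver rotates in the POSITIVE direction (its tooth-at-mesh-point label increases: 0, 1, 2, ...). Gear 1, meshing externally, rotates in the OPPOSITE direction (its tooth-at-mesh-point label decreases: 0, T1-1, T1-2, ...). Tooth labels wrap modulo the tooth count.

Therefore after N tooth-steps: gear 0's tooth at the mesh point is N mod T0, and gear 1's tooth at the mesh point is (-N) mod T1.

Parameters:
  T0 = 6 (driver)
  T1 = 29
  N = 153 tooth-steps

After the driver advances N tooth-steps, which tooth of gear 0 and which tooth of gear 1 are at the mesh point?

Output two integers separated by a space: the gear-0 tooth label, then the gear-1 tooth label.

Answer: 3 21

Derivation:
Gear 0 (driver, T0=6): tooth at mesh = N mod T0
  153 = 25 * 6 + 3, so 153 mod 6 = 3
  gear 0 tooth = 3
Gear 1 (driven, T1=29): tooth at mesh = (-N) mod T1
  153 = 5 * 29 + 8, so 153 mod 29 = 8
  (-153) mod 29 = (-8) mod 29 = 29 - 8 = 21
Mesh after 153 steps: gear-0 tooth 3 meets gear-1 tooth 21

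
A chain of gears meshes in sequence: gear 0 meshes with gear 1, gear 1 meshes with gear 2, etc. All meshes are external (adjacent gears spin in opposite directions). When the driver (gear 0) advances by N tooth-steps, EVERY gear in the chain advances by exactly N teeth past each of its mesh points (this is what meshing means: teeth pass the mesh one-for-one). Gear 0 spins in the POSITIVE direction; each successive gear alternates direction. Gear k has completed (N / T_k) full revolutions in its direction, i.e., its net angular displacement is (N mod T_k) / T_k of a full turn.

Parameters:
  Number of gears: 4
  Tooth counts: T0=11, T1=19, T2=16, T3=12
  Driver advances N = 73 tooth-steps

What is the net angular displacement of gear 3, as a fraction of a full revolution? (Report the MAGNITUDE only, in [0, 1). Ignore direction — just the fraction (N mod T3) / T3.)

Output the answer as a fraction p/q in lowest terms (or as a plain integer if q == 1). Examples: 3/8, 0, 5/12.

Chain of 4 gears, tooth counts: [11, 19, 16, 12]
  gear 0: T0=11, direction=positive, advance = 73 mod 11 = 7 teeth = 7/11 turn
  gear 1: T1=19, direction=negative, advance = 73 mod 19 = 16 teeth = 16/19 turn
  gear 2: T2=16, direction=positive, advance = 73 mod 16 = 9 teeth = 9/16 turn
  gear 3: T3=12, direction=negative, advance = 73 mod 12 = 1 teeth = 1/12 turn
Gear 3: 73 mod 12 = 1
Fraction = 1 / 12 = 1/12 (gcd(1,12)=1) = 1/12

Answer: 1/12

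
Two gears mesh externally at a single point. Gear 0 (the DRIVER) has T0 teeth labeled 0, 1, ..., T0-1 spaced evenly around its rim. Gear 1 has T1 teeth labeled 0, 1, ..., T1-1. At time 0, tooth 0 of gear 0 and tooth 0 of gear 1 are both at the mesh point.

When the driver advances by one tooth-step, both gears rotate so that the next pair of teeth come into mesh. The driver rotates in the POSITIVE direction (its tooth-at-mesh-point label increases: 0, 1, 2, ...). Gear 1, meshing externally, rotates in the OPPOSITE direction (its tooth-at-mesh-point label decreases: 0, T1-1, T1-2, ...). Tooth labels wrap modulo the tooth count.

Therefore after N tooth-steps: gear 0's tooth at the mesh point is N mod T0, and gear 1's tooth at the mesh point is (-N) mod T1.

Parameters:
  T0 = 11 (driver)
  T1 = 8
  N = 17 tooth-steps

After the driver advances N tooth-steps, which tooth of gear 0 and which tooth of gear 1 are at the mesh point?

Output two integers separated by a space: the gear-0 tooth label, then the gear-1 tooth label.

Answer: 6 7

Derivation:
Gear 0 (driver, T0=11): tooth at mesh = N mod T0
  17 = 1 * 11 + 6, so 17 mod 11 = 6
  gear 0 tooth = 6
Gear 1 (driven, T1=8): tooth at mesh = (-N) mod T1
  17 = 2 * 8 + 1, so 17 mod 8 = 1
  (-17) mod 8 = (-1) mod 8 = 8 - 1 = 7
Mesh after 17 steps: gear-0 tooth 6 meets gear-1 tooth 7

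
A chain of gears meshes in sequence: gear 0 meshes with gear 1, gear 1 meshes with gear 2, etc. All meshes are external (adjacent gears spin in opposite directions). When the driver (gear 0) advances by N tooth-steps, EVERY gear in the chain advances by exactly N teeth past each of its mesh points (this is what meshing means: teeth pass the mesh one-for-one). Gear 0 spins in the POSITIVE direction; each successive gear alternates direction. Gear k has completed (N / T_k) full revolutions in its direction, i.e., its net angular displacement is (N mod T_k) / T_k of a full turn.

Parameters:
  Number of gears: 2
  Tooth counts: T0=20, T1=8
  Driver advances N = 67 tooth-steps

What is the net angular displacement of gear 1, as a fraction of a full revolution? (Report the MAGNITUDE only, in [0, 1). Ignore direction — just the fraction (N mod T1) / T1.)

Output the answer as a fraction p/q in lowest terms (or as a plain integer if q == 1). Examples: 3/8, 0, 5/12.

Answer: 3/8

Derivation:
Chain of 2 gears, tooth counts: [20, 8]
  gear 0: T0=20, direction=positive, advance = 67 mod 20 = 7 teeth = 7/20 turn
  gear 1: T1=8, direction=negative, advance = 67 mod 8 = 3 teeth = 3/8 turn
Gear 1: 67 mod 8 = 3
Fraction = 3 / 8 = 3/8 (gcd(3,8)=1) = 3/8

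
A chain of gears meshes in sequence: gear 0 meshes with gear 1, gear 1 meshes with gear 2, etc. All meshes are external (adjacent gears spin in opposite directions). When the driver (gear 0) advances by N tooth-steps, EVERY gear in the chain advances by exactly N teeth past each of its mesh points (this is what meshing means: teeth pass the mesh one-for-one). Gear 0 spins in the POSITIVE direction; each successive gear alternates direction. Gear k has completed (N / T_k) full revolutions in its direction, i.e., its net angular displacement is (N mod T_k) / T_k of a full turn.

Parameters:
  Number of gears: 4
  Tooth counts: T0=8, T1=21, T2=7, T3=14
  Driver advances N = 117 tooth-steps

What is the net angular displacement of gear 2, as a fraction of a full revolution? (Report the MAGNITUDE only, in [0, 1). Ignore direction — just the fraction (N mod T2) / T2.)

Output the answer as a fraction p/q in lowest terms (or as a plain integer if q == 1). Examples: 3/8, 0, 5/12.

Answer: 5/7

Derivation:
Chain of 4 gears, tooth counts: [8, 21, 7, 14]
  gear 0: T0=8, direction=positive, advance = 117 mod 8 = 5 teeth = 5/8 turn
  gear 1: T1=21, direction=negative, advance = 117 mod 21 = 12 teeth = 12/21 turn
  gear 2: T2=7, direction=positive, advance = 117 mod 7 = 5 teeth = 5/7 turn
  gear 3: T3=14, direction=negative, advance = 117 mod 14 = 5 teeth = 5/14 turn
Gear 2: 117 mod 7 = 5
Fraction = 5 / 7 = 5/7 (gcd(5,7)=1) = 5/7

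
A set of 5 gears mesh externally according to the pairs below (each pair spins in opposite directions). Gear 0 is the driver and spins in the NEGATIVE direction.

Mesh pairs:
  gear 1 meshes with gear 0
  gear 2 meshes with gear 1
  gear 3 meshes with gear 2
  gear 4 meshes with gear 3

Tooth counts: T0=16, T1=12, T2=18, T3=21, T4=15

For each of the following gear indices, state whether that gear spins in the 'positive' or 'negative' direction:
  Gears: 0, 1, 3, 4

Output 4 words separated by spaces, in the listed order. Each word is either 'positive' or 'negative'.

Answer: negative positive positive negative

Derivation:
Gear 0 (driver): negative (depth 0)
  gear 1: meshes with gear 0 -> depth 1 -> positive (opposite of gear 0)
  gear 2: meshes with gear 1 -> depth 2 -> negative (opposite of gear 1)
  gear 3: meshes with gear 2 -> depth 3 -> positive (opposite of gear 2)
  gear 4: meshes with gear 3 -> depth 4 -> negative (opposite of gear 3)
Queried indices 0, 1, 3, 4 -> negative, positive, positive, negative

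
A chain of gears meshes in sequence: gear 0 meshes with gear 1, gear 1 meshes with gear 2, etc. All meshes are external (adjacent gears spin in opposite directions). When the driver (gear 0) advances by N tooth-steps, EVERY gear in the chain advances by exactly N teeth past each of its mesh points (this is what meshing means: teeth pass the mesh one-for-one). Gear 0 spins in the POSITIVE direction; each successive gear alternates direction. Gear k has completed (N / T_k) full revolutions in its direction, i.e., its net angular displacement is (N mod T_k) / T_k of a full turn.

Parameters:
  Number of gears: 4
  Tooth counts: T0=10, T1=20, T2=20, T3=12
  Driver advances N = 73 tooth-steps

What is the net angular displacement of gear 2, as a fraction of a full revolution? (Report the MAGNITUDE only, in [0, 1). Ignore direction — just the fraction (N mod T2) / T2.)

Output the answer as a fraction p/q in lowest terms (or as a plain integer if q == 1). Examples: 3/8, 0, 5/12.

Chain of 4 gears, tooth counts: [10, 20, 20, 12]
  gear 0: T0=10, direction=positive, advance = 73 mod 10 = 3 teeth = 3/10 turn
  gear 1: T1=20, direction=negative, advance = 73 mod 20 = 13 teeth = 13/20 turn
  gear 2: T2=20, direction=positive, advance = 73 mod 20 = 13 teeth = 13/20 turn
  gear 3: T3=12, direction=negative, advance = 73 mod 12 = 1 teeth = 1/12 turn
Gear 2: 73 mod 20 = 13
Fraction = 13 / 20 = 13/20 (gcd(13,20)=1) = 13/20

Answer: 13/20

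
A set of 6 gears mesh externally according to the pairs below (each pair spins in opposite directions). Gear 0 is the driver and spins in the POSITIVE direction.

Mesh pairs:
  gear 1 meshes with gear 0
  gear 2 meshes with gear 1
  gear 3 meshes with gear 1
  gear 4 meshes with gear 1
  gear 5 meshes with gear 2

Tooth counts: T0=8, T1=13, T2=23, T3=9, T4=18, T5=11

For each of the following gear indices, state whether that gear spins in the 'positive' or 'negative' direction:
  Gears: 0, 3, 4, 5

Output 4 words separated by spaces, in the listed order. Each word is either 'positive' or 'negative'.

Gear 0 (driver): positive (depth 0)
  gear 1: meshes with gear 0 -> depth 1 -> negative (opposite of gear 0)
  gear 2: meshes with gear 1 -> depth 2 -> positive (opposite of gear 1)
  gear 3: meshes with gear 1 -> depth 2 -> positive (opposite of gear 1)
  gear 4: meshes with gear 1 -> depth 2 -> positive (opposite of gear 1)
  gear 5: meshes with gear 2 -> depth 3 -> negative (opposite of gear 2)
Queried indices 0, 3, 4, 5 -> positive, positive, positive, negative

Answer: positive positive positive negative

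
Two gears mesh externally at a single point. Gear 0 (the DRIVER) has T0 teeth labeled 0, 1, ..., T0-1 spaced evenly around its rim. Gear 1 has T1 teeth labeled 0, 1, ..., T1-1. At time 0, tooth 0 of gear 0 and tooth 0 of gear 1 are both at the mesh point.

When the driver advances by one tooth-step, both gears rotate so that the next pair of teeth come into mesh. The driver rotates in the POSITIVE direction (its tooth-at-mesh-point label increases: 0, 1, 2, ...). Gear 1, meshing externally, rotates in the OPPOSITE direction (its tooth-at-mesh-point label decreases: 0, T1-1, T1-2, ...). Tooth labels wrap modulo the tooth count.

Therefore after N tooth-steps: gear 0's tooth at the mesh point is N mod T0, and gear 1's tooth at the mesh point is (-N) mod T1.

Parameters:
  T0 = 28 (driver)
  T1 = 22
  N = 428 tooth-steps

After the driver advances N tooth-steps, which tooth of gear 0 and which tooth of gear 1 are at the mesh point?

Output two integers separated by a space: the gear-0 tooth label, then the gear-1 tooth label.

Answer: 8 12

Derivation:
Gear 0 (driver, T0=28): tooth at mesh = N mod T0
  428 = 15 * 28 + 8, so 428 mod 28 = 8
  gear 0 tooth = 8
Gear 1 (driven, T1=22): tooth at mesh = (-N) mod T1
  428 = 19 * 22 + 10, so 428 mod 22 = 10
  (-428) mod 22 = (-10) mod 22 = 22 - 10 = 12
Mesh after 428 steps: gear-0 tooth 8 meets gear-1 tooth 12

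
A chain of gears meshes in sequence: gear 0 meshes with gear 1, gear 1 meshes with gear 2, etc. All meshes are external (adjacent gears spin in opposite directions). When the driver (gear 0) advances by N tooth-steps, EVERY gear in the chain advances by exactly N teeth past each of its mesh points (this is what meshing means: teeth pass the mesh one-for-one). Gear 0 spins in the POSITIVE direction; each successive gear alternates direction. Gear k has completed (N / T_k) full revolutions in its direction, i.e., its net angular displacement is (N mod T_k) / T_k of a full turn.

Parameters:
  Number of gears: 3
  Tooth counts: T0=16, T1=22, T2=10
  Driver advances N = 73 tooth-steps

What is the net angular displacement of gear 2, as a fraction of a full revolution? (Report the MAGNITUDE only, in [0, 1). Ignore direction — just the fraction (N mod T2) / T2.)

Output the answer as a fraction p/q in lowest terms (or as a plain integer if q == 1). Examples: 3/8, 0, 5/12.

Chain of 3 gears, tooth counts: [16, 22, 10]
  gear 0: T0=16, direction=positive, advance = 73 mod 16 = 9 teeth = 9/16 turn
  gear 1: T1=22, direction=negative, advance = 73 mod 22 = 7 teeth = 7/22 turn
  gear 2: T2=10, direction=positive, advance = 73 mod 10 = 3 teeth = 3/10 turn
Gear 2: 73 mod 10 = 3
Fraction = 3 / 10 = 3/10 (gcd(3,10)=1) = 3/10

Answer: 3/10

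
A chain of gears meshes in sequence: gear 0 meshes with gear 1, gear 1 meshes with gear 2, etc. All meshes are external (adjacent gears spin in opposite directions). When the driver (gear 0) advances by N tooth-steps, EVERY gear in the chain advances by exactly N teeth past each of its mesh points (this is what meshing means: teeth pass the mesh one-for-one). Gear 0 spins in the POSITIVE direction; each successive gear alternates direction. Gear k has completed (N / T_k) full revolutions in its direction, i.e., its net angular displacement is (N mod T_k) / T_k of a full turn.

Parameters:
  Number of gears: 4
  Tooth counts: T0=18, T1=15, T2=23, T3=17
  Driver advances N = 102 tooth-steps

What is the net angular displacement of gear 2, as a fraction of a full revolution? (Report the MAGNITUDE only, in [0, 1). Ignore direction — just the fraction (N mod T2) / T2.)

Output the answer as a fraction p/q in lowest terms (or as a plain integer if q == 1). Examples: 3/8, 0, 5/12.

Chain of 4 gears, tooth counts: [18, 15, 23, 17]
  gear 0: T0=18, direction=positive, advance = 102 mod 18 = 12 teeth = 12/18 turn
  gear 1: T1=15, direction=negative, advance = 102 mod 15 = 12 teeth = 12/15 turn
  gear 2: T2=23, direction=positive, advance = 102 mod 23 = 10 teeth = 10/23 turn
  gear 3: T3=17, direction=negative, advance = 102 mod 17 = 0 teeth = 0/17 turn
Gear 2: 102 mod 23 = 10
Fraction = 10 / 23 = 10/23 (gcd(10,23)=1) = 10/23

Answer: 10/23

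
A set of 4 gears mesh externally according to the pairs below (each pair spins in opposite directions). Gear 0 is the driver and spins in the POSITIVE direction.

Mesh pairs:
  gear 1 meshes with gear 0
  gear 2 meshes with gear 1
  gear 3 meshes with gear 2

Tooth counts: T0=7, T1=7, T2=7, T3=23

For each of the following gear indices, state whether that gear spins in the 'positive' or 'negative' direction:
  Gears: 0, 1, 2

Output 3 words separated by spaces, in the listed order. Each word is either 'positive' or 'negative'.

Gear 0 (driver): positive (depth 0)
  gear 1: meshes with gear 0 -> depth 1 -> negative (opposite of gear 0)
  gear 2: meshes with gear 1 -> depth 2 -> positive (opposite of gear 1)
  gear 3: meshes with gear 2 -> depth 3 -> negative (opposite of gear 2)
Queried indices 0, 1, 2 -> positive, negative, positive

Answer: positive negative positive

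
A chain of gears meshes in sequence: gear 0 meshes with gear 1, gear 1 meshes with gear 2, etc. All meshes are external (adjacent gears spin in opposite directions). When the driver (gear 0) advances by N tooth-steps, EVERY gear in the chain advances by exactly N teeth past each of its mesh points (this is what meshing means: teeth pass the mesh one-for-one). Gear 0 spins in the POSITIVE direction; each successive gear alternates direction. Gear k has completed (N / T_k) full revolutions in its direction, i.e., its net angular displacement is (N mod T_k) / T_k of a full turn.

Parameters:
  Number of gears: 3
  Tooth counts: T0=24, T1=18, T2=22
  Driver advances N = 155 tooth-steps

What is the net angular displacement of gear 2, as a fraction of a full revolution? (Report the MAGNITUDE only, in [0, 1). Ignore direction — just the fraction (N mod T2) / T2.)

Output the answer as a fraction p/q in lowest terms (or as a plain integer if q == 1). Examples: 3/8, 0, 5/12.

Chain of 3 gears, tooth counts: [24, 18, 22]
  gear 0: T0=24, direction=positive, advance = 155 mod 24 = 11 teeth = 11/24 turn
  gear 1: T1=18, direction=negative, advance = 155 mod 18 = 11 teeth = 11/18 turn
  gear 2: T2=22, direction=positive, advance = 155 mod 22 = 1 teeth = 1/22 turn
Gear 2: 155 mod 22 = 1
Fraction = 1 / 22 = 1/22 (gcd(1,22)=1) = 1/22

Answer: 1/22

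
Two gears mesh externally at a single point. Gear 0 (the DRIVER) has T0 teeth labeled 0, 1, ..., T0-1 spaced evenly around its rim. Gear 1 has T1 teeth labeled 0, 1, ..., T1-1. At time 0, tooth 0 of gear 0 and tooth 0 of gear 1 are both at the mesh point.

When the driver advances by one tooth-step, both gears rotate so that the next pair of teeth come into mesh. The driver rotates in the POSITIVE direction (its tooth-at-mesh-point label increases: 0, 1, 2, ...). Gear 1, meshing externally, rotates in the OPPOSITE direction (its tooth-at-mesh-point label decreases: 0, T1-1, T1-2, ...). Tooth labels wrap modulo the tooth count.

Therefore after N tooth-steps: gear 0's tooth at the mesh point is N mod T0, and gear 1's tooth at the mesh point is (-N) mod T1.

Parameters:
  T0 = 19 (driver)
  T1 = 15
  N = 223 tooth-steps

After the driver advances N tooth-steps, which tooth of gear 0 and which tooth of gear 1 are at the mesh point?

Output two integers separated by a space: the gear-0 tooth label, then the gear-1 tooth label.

Gear 0 (driver, T0=19): tooth at mesh = N mod T0
  223 = 11 * 19 + 14, so 223 mod 19 = 14
  gear 0 tooth = 14
Gear 1 (driven, T1=15): tooth at mesh = (-N) mod T1
  223 = 14 * 15 + 13, so 223 mod 15 = 13
  (-223) mod 15 = (-13) mod 15 = 15 - 13 = 2
Mesh after 223 steps: gear-0 tooth 14 meets gear-1 tooth 2

Answer: 14 2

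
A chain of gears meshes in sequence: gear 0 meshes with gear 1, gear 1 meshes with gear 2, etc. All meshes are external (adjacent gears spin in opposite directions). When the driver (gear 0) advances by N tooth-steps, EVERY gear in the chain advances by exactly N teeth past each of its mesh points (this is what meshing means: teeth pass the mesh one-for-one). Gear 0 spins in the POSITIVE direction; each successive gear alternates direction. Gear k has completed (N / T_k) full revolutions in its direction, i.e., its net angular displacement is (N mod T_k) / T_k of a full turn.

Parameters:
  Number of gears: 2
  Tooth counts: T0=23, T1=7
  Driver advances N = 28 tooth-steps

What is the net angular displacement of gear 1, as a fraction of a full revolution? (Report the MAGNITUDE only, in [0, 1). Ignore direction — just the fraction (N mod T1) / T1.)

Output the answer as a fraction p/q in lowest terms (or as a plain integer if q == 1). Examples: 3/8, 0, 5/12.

Chain of 2 gears, tooth counts: [23, 7]
  gear 0: T0=23, direction=positive, advance = 28 mod 23 = 5 teeth = 5/23 turn
  gear 1: T1=7, direction=negative, advance = 28 mod 7 = 0 teeth = 0/7 turn
Gear 1: 28 mod 7 = 0
Fraction = 0 / 7 = 0/1 (gcd(0,7)=7) = 0

Answer: 0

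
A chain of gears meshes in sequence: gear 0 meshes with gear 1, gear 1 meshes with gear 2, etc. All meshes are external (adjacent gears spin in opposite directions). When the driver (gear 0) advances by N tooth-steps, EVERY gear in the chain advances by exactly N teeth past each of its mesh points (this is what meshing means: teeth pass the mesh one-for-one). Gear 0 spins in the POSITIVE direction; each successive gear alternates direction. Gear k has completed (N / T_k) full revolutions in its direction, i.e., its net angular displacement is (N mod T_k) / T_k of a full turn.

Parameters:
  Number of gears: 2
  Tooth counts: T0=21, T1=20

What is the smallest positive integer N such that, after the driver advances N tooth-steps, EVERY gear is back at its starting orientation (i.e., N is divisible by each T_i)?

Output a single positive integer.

Gear k returns to start when N is a multiple of T_k.
All gears at start simultaneously when N is a common multiple of [21, 20]; the smallest such N is lcm(21, 20).
Start: lcm = T0 = 21
Fold in T1=20: gcd(21, 20) = 1; lcm(21, 20) = 21 * 20 / 1 = 420 / 1 = 420
Full cycle length = 420

Answer: 420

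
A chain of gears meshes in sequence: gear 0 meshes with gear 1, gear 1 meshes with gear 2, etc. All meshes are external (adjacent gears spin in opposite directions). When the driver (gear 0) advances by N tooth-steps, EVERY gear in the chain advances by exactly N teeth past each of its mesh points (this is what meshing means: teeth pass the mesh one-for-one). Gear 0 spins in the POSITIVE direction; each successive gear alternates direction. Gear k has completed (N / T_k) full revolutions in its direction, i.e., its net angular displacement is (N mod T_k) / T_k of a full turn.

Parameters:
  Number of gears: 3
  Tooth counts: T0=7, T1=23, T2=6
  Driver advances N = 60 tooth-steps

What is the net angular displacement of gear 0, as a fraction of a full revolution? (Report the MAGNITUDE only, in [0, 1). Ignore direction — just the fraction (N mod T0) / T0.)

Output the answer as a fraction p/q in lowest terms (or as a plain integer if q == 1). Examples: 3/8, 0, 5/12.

Chain of 3 gears, tooth counts: [7, 23, 6]
  gear 0: T0=7, direction=positive, advance = 60 mod 7 = 4 teeth = 4/7 turn
  gear 1: T1=23, direction=negative, advance = 60 mod 23 = 14 teeth = 14/23 turn
  gear 2: T2=6, direction=positive, advance = 60 mod 6 = 0 teeth = 0/6 turn
Gear 0: 60 mod 7 = 4
Fraction = 4 / 7 = 4/7 (gcd(4,7)=1) = 4/7

Answer: 4/7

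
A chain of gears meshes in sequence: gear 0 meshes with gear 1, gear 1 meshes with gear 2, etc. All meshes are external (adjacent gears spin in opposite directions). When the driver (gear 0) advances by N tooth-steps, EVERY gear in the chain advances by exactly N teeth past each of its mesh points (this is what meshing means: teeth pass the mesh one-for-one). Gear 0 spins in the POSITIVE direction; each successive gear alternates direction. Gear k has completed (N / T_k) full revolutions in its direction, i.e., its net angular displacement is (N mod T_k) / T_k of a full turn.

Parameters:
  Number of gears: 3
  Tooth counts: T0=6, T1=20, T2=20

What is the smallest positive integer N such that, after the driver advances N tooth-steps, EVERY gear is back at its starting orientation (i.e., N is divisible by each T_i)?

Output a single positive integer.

Answer: 60

Derivation:
Gear k returns to start when N is a multiple of T_k.
All gears at start simultaneously when N is a common multiple of [6, 20, 20]; the smallest such N is lcm(6, 20, 20).
Start: lcm = T0 = 6
Fold in T1=20: gcd(6, 20) = 2; lcm(6, 20) = 6 * 20 / 2 = 120 / 2 = 60
Fold in T2=20: gcd(60, 20) = 20; lcm(60, 20) = 60 * 20 / 20 = 1200 / 20 = 60
Full cycle length = 60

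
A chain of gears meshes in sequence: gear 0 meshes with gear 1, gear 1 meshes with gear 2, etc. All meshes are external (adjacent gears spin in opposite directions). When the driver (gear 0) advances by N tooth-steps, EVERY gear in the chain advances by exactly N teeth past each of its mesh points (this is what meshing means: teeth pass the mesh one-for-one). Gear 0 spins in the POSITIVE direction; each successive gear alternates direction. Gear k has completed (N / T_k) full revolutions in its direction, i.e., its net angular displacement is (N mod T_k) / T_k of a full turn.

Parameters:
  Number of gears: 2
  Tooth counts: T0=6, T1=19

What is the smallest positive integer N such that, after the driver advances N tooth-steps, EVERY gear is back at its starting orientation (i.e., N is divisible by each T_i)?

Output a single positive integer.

Answer: 114

Derivation:
Gear k returns to start when N is a multiple of T_k.
All gears at start simultaneously when N is a common multiple of [6, 19]; the smallest such N is lcm(6, 19).
Start: lcm = T0 = 6
Fold in T1=19: gcd(6, 19) = 1; lcm(6, 19) = 6 * 19 / 1 = 114 / 1 = 114
Full cycle length = 114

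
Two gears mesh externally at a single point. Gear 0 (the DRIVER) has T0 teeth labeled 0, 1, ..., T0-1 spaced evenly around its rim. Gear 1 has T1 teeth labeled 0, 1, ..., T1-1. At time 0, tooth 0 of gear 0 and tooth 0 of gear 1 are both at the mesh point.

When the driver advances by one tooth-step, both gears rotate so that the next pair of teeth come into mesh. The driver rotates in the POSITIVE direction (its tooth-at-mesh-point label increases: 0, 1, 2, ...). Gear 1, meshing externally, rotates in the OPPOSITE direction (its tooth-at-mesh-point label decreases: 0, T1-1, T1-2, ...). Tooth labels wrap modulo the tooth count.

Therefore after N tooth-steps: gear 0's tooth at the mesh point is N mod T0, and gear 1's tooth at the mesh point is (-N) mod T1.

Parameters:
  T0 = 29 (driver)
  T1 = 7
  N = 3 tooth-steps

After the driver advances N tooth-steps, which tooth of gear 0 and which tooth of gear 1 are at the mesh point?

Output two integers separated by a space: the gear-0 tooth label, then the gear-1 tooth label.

Answer: 3 4

Derivation:
Gear 0 (driver, T0=29): tooth at mesh = N mod T0
  3 = 0 * 29 + 3, so 3 mod 29 = 3
  gear 0 tooth = 3
Gear 1 (driven, T1=7): tooth at mesh = (-N) mod T1
  3 = 0 * 7 + 3, so 3 mod 7 = 3
  (-3) mod 7 = (-3) mod 7 = 7 - 3 = 4
Mesh after 3 steps: gear-0 tooth 3 meets gear-1 tooth 4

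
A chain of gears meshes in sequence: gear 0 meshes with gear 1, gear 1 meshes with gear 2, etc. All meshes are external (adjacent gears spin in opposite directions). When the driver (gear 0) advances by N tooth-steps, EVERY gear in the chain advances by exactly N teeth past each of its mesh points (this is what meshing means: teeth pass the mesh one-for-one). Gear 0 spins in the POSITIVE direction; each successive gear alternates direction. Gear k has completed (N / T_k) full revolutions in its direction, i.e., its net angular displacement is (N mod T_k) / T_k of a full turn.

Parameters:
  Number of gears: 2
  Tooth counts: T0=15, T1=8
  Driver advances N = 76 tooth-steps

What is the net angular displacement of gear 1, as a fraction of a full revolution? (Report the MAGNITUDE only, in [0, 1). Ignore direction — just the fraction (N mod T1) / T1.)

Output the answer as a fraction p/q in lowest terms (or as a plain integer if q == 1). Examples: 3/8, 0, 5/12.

Answer: 1/2

Derivation:
Chain of 2 gears, tooth counts: [15, 8]
  gear 0: T0=15, direction=positive, advance = 76 mod 15 = 1 teeth = 1/15 turn
  gear 1: T1=8, direction=negative, advance = 76 mod 8 = 4 teeth = 4/8 turn
Gear 1: 76 mod 8 = 4
Fraction = 4 / 8 = 1/2 (gcd(4,8)=4) = 1/2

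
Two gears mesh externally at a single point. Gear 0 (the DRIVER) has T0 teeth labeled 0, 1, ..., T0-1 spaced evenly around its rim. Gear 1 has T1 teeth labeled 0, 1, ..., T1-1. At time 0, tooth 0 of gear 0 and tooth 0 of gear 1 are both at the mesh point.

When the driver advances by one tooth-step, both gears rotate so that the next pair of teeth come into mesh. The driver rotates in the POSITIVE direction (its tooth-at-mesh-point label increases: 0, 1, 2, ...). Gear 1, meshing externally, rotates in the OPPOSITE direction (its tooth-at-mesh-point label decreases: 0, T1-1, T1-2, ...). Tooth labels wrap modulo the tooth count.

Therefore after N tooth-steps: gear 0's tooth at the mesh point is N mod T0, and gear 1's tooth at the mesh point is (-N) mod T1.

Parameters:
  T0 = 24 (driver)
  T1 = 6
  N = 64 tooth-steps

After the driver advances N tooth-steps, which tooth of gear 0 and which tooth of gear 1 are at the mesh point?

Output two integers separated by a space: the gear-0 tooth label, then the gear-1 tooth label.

Answer: 16 2

Derivation:
Gear 0 (driver, T0=24): tooth at mesh = N mod T0
  64 = 2 * 24 + 16, so 64 mod 24 = 16
  gear 0 tooth = 16
Gear 1 (driven, T1=6): tooth at mesh = (-N) mod T1
  64 = 10 * 6 + 4, so 64 mod 6 = 4
  (-64) mod 6 = (-4) mod 6 = 6 - 4 = 2
Mesh after 64 steps: gear-0 tooth 16 meets gear-1 tooth 2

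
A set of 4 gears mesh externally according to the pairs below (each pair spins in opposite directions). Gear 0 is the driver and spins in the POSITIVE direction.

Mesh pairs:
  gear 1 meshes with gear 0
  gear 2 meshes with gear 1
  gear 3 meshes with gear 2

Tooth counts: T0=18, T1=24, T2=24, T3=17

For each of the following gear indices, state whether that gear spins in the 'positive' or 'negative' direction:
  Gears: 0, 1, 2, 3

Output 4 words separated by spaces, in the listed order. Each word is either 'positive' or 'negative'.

Gear 0 (driver): positive (depth 0)
  gear 1: meshes with gear 0 -> depth 1 -> negative (opposite of gear 0)
  gear 2: meshes with gear 1 -> depth 2 -> positive (opposite of gear 1)
  gear 3: meshes with gear 2 -> depth 3 -> negative (opposite of gear 2)
Queried indices 0, 1, 2, 3 -> positive, negative, positive, negative

Answer: positive negative positive negative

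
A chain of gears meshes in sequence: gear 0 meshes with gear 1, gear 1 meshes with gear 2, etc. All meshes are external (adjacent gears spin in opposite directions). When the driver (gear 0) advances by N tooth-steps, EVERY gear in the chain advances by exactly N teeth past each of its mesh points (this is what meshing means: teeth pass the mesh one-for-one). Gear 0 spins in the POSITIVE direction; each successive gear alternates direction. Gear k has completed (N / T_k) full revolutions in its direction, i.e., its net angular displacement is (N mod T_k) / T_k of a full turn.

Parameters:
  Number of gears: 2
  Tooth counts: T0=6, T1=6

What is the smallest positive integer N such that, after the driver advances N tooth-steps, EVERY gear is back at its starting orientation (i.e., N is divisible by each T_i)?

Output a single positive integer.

Gear k returns to start when N is a multiple of T_k.
All gears at start simultaneously when N is a common multiple of [6, 6]; the smallest such N is lcm(6, 6).
Start: lcm = T0 = 6
Fold in T1=6: gcd(6, 6) = 6; lcm(6, 6) = 6 * 6 / 6 = 36 / 6 = 6
Full cycle length = 6

Answer: 6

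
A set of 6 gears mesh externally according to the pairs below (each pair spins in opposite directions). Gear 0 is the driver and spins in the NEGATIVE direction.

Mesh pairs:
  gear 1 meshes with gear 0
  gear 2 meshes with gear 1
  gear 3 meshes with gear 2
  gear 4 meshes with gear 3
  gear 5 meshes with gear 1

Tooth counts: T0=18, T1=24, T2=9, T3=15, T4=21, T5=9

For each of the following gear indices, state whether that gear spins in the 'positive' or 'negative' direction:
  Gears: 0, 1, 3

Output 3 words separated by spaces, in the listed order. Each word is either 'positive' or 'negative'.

Gear 0 (driver): negative (depth 0)
  gear 1: meshes with gear 0 -> depth 1 -> positive (opposite of gear 0)
  gear 2: meshes with gear 1 -> depth 2 -> negative (opposite of gear 1)
  gear 3: meshes with gear 2 -> depth 3 -> positive (opposite of gear 2)
  gear 4: meshes with gear 3 -> depth 4 -> negative (opposite of gear 3)
  gear 5: meshes with gear 1 -> depth 2 -> negative (opposite of gear 1)
Queried indices 0, 1, 3 -> negative, positive, positive

Answer: negative positive positive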